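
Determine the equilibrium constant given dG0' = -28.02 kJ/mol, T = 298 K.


Keq = exp(-dG0 * 1000 / (R * T))
Keq = exp(-(-28.02) * 1000 / (8.314 * 298))
Keq = 81589.791

81589.791


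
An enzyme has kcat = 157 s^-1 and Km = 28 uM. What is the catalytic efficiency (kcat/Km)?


Catalytic efficiency = kcat / Km
= 157 / 28
= 5.6071 uM^-1*s^-1

5.6071 uM^-1*s^-1


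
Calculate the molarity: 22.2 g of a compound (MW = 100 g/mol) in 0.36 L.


C = (mass / MW) / volume
C = (22.2 / 100) / 0.36
C = 0.6167 M

0.6167 M


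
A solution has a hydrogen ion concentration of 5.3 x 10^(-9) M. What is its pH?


pH = -log10([H+])
pH = -log10(5.3 x 10^(-9))
pH = 8.2757

8.2757


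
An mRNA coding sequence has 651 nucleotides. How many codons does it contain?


codons = nucleotides / 3
codons = 651 / 3 = 217

217


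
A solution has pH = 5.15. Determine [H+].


[H+] = 10^(-pH)
[H+] = 10^(-5.15)
[H+] = 7.079e-06 M

7.079e-06 M


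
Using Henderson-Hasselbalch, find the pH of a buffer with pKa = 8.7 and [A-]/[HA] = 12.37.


pH = pKa + log10([A-]/[HA])
pH = 8.7 + log10(12.37)
pH = 9.7924

9.7924


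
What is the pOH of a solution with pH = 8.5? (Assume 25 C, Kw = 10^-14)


pOH = 14 - pH
pOH = 14 - 8.5
pOH = 5.5

5.5


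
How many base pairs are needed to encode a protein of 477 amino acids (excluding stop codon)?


Each amino acid = 1 codon = 3 bp
bp = 477 * 3 = 1431 bp

1431 bp


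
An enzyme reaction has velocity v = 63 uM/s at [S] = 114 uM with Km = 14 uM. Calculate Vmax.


Vmax = v * (Km + [S]) / [S]
Vmax = 63 * (14 + 114) / 114
Vmax = 70.7368 uM/s

70.7368 uM/s


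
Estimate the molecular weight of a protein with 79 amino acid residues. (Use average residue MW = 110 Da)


MW = n_residues * 110 Da
MW = 79 * 110
MW = 8690 Da

8690 Da


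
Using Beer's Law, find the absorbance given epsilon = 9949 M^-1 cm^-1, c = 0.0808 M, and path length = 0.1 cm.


A = epsilon * c * l
A = 9949 * 0.0808 * 0.1
A = 80.3879

80.3879


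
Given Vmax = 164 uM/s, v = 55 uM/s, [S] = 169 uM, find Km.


Km = [S] * (Vmax - v) / v
Km = 169 * (164 - 55) / 55
Km = 334.9273 uM

334.9273 uM


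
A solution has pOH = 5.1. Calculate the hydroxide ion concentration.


[OH-] = 10^(-pOH)
[OH-] = 10^(-5.1)
[OH-] = 7.943e-06 M

7.943e-06 M


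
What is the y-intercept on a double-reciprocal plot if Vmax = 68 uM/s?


y-intercept = 1/Vmax
= 1/68
= 0.0147 s/uM

0.0147 s/uM


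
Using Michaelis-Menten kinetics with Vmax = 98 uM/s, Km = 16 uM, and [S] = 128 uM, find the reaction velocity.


v = Vmax * [S] / (Km + [S])
v = 98 * 128 / (16 + 128)
v = 87.1111 uM/s

87.1111 uM/s


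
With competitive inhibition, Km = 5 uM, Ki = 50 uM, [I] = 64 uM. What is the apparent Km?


Km_app = Km * (1 + [I]/Ki)
Km_app = 5 * (1 + 64/50)
Km_app = 11.4 uM

11.4 uM


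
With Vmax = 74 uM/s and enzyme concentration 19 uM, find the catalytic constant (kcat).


kcat = Vmax / [E]t
kcat = 74 / 19
kcat = 3.8947 s^-1

3.8947 s^-1


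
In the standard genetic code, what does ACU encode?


Standard genetic code lookup.
Codon ACU -> Thr

Thr


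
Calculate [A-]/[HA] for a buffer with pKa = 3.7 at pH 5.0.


[A-]/[HA] = 10^(pH - pKa)
= 10^(5.0 - 3.7)
= 19.9526

19.9526


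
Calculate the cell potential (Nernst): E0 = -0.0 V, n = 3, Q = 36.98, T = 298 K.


E = E0 - (RT/nF) * ln(Q)
E = -0.0 - (8.314 * 298 / (3 * 96485)) * ln(36.98)
E = -0.0309 V

-0.0309 V


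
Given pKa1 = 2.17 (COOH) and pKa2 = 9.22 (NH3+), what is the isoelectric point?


pI = (pKa1 + pKa2) / 2
pI = (2.17 + 9.22) / 2
pI = 5.695

5.695


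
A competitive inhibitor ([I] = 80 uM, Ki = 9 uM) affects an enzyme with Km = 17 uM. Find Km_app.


Km_app = Km * (1 + [I]/Ki)
Km_app = 17 * (1 + 80/9)
Km_app = 168.1111 uM

168.1111 uM


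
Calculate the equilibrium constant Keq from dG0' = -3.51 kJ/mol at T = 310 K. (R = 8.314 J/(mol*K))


Keq = exp(-dG0 * 1000 / (R * T))
Keq = exp(-(-3.51) * 1000 / (8.314 * 310))
Keq = 3.9035

3.9035


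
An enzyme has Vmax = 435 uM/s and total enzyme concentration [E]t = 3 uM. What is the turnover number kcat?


kcat = Vmax / [E]t
kcat = 435 / 3
kcat = 145.0 s^-1

145.0 s^-1


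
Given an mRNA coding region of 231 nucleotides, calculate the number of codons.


codons = nucleotides / 3
codons = 231 / 3 = 77

77


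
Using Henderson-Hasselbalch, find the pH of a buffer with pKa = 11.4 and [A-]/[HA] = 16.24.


pH = pKa + log10([A-]/[HA])
pH = 11.4 + log10(16.24)
pH = 12.6106

12.6106


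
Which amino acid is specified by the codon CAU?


Standard genetic code lookup.
Codon CAU -> His

His


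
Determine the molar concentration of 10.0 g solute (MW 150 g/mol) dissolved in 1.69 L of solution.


C = (mass / MW) / volume
C = (10.0 / 150) / 1.69
C = 0.0394 M

0.0394 M


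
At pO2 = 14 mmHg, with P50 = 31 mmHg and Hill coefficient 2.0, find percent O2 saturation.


Y = pO2^n / (P50^n + pO2^n)
Y = 14^2.0 / (31^2.0 + 14^2.0)
Y = 16.94%

16.94%


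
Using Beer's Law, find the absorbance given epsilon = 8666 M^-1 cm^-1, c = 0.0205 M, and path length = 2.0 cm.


A = epsilon * c * l
A = 8666 * 0.0205 * 2.0
A = 355.306

355.306


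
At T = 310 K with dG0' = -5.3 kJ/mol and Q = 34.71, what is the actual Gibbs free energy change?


dG = dG0' + RT * ln(Q) / 1000
dG = -5.3 + 8.314 * 310 * ln(34.71) / 1000
dG = 3.8419 kJ/mol

3.8419 kJ/mol


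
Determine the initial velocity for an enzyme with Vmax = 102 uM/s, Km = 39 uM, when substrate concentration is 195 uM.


v = Vmax * [S] / (Km + [S])
v = 102 * 195 / (39 + 195)
v = 85.0 uM/s

85.0 uM/s


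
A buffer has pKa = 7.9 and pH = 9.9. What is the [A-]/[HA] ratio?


[A-]/[HA] = 10^(pH - pKa)
= 10^(9.9 - 7.9)
= 100.0

100.0


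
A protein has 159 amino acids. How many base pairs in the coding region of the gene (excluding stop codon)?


Each amino acid = 1 codon = 3 bp
bp = 159 * 3 = 477 bp

477 bp


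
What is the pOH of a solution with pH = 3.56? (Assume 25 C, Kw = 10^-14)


pOH = 14 - pH
pOH = 14 - 3.56
pOH = 10.44

10.44


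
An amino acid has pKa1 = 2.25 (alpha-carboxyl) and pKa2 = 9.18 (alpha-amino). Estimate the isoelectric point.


pI = (pKa1 + pKa2) / 2
pI = (2.25 + 9.18) / 2
pI = 5.715

5.715


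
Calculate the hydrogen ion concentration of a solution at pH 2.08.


[H+] = 10^(-pH)
[H+] = 10^(-2.08)
[H+] = 0.0083 M

0.0083 M


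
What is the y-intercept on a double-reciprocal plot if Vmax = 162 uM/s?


y-intercept = 1/Vmax
= 1/162
= 0.0062 s/uM

0.0062 s/uM


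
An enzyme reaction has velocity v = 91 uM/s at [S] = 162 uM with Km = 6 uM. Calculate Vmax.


Vmax = v * (Km + [S]) / [S]
Vmax = 91 * (6 + 162) / 162
Vmax = 94.3704 uM/s

94.3704 uM/s


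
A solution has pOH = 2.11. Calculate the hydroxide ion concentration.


[OH-] = 10^(-pOH)
[OH-] = 10^(-2.11)
[OH-] = 0.0078 M

0.0078 M


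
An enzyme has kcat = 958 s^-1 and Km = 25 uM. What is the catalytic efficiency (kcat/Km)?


Catalytic efficiency = kcat / Km
= 958 / 25
= 38.32 uM^-1*s^-1

38.32 uM^-1*s^-1


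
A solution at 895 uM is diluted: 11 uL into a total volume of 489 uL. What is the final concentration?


C2 = C1 * V1 / V2
C2 = 895 * 11 / 489
C2 = 20.1329 uM

20.1329 uM


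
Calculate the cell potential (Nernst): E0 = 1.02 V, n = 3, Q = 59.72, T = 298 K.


E = E0 - (RT/nF) * ln(Q)
E = 1.02 - (8.314 * 298 / (3 * 96485)) * ln(59.72)
E = 0.985 V

0.985 V


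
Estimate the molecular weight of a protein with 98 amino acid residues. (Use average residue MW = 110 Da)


MW = n_residues * 110 Da
MW = 98 * 110
MW = 10780 Da

10780 Da


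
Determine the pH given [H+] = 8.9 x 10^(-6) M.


pH = -log10([H+])
pH = -log10(8.9 x 10^(-6))
pH = 5.0506

5.0506


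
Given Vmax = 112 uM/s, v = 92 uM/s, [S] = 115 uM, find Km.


Km = [S] * (Vmax - v) / v
Km = 115 * (112 - 92) / 92
Km = 25.0 uM

25.0 uM


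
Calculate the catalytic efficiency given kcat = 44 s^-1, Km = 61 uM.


Catalytic efficiency = kcat / Km
= 44 / 61
= 0.7213 uM^-1*s^-1

0.7213 uM^-1*s^-1


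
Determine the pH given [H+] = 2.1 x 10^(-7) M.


pH = -log10([H+])
pH = -log10(2.1 x 10^(-7))
pH = 6.6778

6.6778


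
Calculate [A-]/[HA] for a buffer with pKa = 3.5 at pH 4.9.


[A-]/[HA] = 10^(pH - pKa)
= 10^(4.9 - 3.5)
= 25.1189

25.1189


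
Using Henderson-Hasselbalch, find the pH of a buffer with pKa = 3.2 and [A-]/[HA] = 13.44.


pH = pKa + log10([A-]/[HA])
pH = 3.2 + log10(13.44)
pH = 4.3284

4.3284


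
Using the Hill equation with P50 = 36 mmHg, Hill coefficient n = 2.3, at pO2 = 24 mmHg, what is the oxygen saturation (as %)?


Y = pO2^n / (P50^n + pO2^n)
Y = 24^2.3 / (36^2.3 + 24^2.3)
Y = 28.24%

28.24%


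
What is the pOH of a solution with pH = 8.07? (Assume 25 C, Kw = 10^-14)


pOH = 14 - pH
pOH = 14 - 8.07
pOH = 5.93

5.93


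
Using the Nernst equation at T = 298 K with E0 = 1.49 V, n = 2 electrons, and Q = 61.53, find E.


E = E0 - (RT/nF) * ln(Q)
E = 1.49 - (8.314 * 298 / (2 * 96485)) * ln(61.53)
E = 1.4371 V

1.4371 V


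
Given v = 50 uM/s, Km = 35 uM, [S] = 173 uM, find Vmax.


Vmax = v * (Km + [S]) / [S]
Vmax = 50 * (35 + 173) / 173
Vmax = 60.1156 uM/s

60.1156 uM/s


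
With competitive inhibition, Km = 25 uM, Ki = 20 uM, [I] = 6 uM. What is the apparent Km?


Km_app = Km * (1 + [I]/Ki)
Km_app = 25 * (1 + 6/20)
Km_app = 32.5 uM

32.5 uM


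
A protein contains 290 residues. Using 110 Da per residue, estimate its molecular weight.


MW = n_residues * 110 Da
MW = 290 * 110
MW = 31900 Da

31900 Da


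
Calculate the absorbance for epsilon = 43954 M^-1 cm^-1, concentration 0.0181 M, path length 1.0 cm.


A = epsilon * c * l
A = 43954 * 0.0181 * 1.0
A = 795.5674

795.5674


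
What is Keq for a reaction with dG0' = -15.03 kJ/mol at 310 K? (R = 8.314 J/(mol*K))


Keq = exp(-dG0 * 1000 / (R * T))
Keq = exp(-(-15.03) * 1000 / (8.314 * 310))
Keq = 340.9016

340.9016


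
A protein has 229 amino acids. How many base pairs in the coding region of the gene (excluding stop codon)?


Each amino acid = 1 codon = 3 bp
bp = 229 * 3 = 687 bp

687 bp


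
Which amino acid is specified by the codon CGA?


Standard genetic code lookup.
Codon CGA -> Arg

Arg


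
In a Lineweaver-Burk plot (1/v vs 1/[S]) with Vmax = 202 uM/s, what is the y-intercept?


y-intercept = 1/Vmax
= 1/202
= 0.005 s/uM

0.005 s/uM


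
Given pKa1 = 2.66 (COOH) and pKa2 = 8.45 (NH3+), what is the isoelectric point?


pI = (pKa1 + pKa2) / 2
pI = (2.66 + 8.45) / 2
pI = 5.555

5.555


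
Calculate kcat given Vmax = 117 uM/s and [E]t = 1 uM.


kcat = Vmax / [E]t
kcat = 117 / 1
kcat = 117.0 s^-1

117.0 s^-1


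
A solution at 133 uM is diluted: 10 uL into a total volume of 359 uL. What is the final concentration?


C2 = C1 * V1 / V2
C2 = 133 * 10 / 359
C2 = 3.7047 uM

3.7047 uM


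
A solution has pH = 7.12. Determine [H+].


[H+] = 10^(-pH)
[H+] = 10^(-7.12)
[H+] = 7.586e-08 M

7.586e-08 M


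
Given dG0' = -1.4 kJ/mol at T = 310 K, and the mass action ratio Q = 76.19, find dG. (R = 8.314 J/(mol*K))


dG = dG0' + RT * ln(Q) / 1000
dG = -1.4 + 8.314 * 310 * ln(76.19) / 1000
dG = 9.7682 kJ/mol

9.7682 kJ/mol


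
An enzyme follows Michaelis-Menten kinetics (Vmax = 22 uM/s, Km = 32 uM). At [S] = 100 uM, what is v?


v = Vmax * [S] / (Km + [S])
v = 22 * 100 / (32 + 100)
v = 16.6667 uM/s

16.6667 uM/s


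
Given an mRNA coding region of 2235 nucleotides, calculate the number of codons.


codons = nucleotides / 3
codons = 2235 / 3 = 745

745


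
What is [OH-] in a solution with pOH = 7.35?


[OH-] = 10^(-pOH)
[OH-] = 10^(-7.35)
[OH-] = 4.467e-08 M

4.467e-08 M


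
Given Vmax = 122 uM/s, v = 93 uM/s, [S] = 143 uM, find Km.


Km = [S] * (Vmax - v) / v
Km = 143 * (122 - 93) / 93
Km = 44.5914 uM

44.5914 uM


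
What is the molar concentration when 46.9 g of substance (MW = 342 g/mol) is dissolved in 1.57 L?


C = (mass / MW) / volume
C = (46.9 / 342) / 1.57
C = 0.0873 M

0.0873 M


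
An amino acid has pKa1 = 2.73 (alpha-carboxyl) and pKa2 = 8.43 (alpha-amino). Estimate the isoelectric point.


pI = (pKa1 + pKa2) / 2
pI = (2.73 + 8.43) / 2
pI = 5.58

5.58


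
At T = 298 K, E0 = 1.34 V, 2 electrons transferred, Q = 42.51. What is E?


E = E0 - (RT/nF) * ln(Q)
E = 1.34 - (8.314 * 298 / (2 * 96485)) * ln(42.51)
E = 1.2919 V

1.2919 V


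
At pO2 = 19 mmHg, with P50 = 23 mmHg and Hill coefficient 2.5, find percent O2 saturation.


Y = pO2^n / (P50^n + pO2^n)
Y = 19^2.5 / (23^2.5 + 19^2.5)
Y = 38.28%

38.28%


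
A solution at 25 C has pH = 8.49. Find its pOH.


pOH = 14 - pH
pOH = 14 - 8.49
pOH = 5.51

5.51


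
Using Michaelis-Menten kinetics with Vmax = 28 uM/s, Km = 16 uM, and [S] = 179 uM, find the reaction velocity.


v = Vmax * [S] / (Km + [S])
v = 28 * 179 / (16 + 179)
v = 25.7026 uM/s

25.7026 uM/s


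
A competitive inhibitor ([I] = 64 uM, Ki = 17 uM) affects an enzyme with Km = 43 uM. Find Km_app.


Km_app = Km * (1 + [I]/Ki)
Km_app = 43 * (1 + 64/17)
Km_app = 204.8824 uM

204.8824 uM


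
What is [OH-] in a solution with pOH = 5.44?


[OH-] = 10^(-pOH)
[OH-] = 10^(-5.44)
[OH-] = 3.631e-06 M

3.631e-06 M


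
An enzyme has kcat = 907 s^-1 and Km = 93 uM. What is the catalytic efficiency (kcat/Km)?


Catalytic efficiency = kcat / Km
= 907 / 93
= 9.7527 uM^-1*s^-1

9.7527 uM^-1*s^-1


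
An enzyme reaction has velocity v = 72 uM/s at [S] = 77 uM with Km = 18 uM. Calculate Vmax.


Vmax = v * (Km + [S]) / [S]
Vmax = 72 * (18 + 77) / 77
Vmax = 88.8312 uM/s

88.8312 uM/s


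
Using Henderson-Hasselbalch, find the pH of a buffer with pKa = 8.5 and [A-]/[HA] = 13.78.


pH = pKa + log10([A-]/[HA])
pH = 8.5 + log10(13.78)
pH = 9.6392

9.6392


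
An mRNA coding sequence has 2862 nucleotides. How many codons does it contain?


codons = nucleotides / 3
codons = 2862 / 3 = 954

954


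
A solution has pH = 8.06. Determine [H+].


[H+] = 10^(-pH)
[H+] = 10^(-8.06)
[H+] = 8.710e-09 M

8.710e-09 M


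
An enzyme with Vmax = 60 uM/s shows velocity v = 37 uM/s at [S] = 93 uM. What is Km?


Km = [S] * (Vmax - v) / v
Km = 93 * (60 - 37) / 37
Km = 57.8108 uM

57.8108 uM


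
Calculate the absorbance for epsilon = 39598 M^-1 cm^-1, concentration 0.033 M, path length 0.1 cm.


A = epsilon * c * l
A = 39598 * 0.033 * 0.1
A = 130.6734

130.6734


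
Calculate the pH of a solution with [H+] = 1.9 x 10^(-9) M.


pH = -log10([H+])
pH = -log10(1.9 x 10^(-9))
pH = 8.7212

8.7212


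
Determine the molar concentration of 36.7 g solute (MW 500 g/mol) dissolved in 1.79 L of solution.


C = (mass / MW) / volume
C = (36.7 / 500) / 1.79
C = 0.041 M

0.041 M


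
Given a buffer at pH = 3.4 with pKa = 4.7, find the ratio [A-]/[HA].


[A-]/[HA] = 10^(pH - pKa)
= 10^(3.4 - 4.7)
= 0.0501

0.0501


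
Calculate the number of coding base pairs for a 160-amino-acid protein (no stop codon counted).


Each amino acid = 1 codon = 3 bp
bp = 160 * 3 = 480 bp

480 bp


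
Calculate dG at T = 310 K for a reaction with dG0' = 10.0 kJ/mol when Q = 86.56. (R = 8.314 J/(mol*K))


dG = dG0' + RT * ln(Q) / 1000
dG = 10.0 + 8.314 * 310 * ln(86.56) / 1000
dG = 21.4971 kJ/mol

21.4971 kJ/mol


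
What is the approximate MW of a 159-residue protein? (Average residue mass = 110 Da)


MW = n_residues * 110 Da
MW = 159 * 110
MW = 17490 Da

17490 Da


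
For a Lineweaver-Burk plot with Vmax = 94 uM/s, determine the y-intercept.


y-intercept = 1/Vmax
= 1/94
= 0.0106 s/uM

0.0106 s/uM


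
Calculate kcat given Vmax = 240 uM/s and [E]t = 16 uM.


kcat = Vmax / [E]t
kcat = 240 / 16
kcat = 15.0 s^-1

15.0 s^-1


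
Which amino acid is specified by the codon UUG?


Standard genetic code lookup.
Codon UUG -> Leu

Leu


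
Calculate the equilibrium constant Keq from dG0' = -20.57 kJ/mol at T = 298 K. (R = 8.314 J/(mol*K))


Keq = exp(-dG0 * 1000 / (R * T))
Keq = exp(-(-20.57) * 1000 / (8.314 * 298))
Keq = 4033.877

4033.877


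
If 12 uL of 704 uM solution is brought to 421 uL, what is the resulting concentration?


C2 = C1 * V1 / V2
C2 = 704 * 12 / 421
C2 = 20.0665 uM

20.0665 uM


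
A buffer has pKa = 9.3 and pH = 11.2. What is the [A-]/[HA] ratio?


[A-]/[HA] = 10^(pH - pKa)
= 10^(11.2 - 9.3)
= 79.4328

79.4328


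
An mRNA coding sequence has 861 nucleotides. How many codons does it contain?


codons = nucleotides / 3
codons = 861 / 3 = 287

287


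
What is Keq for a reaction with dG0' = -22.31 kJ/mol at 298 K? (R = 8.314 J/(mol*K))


Keq = exp(-dG0 * 1000 / (R * T))
Keq = exp(-(-22.31) * 1000 / (8.314 * 298))
Keq = 8141.9396

8141.9396


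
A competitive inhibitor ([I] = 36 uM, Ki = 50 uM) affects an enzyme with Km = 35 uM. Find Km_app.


Km_app = Km * (1 + [I]/Ki)
Km_app = 35 * (1 + 36/50)
Km_app = 60.2 uM

60.2 uM


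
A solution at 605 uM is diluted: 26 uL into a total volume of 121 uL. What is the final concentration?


C2 = C1 * V1 / V2
C2 = 605 * 26 / 121
C2 = 130.0 uM

130.0 uM


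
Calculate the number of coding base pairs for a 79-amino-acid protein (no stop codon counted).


Each amino acid = 1 codon = 3 bp
bp = 79 * 3 = 237 bp

237 bp


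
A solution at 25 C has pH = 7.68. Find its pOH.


pOH = 14 - pH
pOH = 14 - 7.68
pOH = 6.32

6.32


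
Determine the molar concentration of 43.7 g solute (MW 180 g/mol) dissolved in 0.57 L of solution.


C = (mass / MW) / volume
C = (43.7 / 180) / 0.57
C = 0.4259 M

0.4259 M


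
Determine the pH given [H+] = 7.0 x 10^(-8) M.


pH = -log10([H+])
pH = -log10(7.0 x 10^(-8))
pH = 7.1549

7.1549


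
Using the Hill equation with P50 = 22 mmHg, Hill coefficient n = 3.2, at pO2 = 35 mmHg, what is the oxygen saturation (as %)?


Y = pO2^n / (P50^n + pO2^n)
Y = 35^3.2 / (22^3.2 + 35^3.2)
Y = 81.54%

81.54%


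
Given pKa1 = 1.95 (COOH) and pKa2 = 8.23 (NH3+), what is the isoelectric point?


pI = (pKa1 + pKa2) / 2
pI = (1.95 + 8.23) / 2
pI = 5.09

5.09


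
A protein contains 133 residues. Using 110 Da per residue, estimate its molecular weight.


MW = n_residues * 110 Da
MW = 133 * 110
MW = 14630 Da

14630 Da


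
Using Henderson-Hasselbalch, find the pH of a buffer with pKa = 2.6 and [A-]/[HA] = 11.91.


pH = pKa + log10([A-]/[HA])
pH = 2.6 + log10(11.91)
pH = 3.6759

3.6759


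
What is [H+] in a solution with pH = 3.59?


[H+] = 10^(-pH)
[H+] = 10^(-3.59)
[H+] = 2.570e-04 M

2.570e-04 M


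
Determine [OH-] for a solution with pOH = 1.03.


[OH-] = 10^(-pOH)
[OH-] = 10^(-1.03)
[OH-] = 0.0933 M

0.0933 M


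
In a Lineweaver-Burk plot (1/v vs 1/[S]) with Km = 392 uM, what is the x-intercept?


x-intercept = -1/Km
= -1/392
= -0.0026 1/uM

-0.0026 1/uM


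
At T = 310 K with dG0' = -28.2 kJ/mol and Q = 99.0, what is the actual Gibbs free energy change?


dG = dG0' + RT * ln(Q) / 1000
dG = -28.2 + 8.314 * 310 * ln(99.0) / 1000
dG = -16.3568 kJ/mol

-16.3568 kJ/mol


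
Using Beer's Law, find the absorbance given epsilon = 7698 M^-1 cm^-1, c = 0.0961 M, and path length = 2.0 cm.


A = epsilon * c * l
A = 7698 * 0.0961 * 2.0
A = 1479.5556

1479.5556


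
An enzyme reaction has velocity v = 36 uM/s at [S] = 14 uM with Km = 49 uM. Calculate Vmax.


Vmax = v * (Km + [S]) / [S]
Vmax = 36 * (49 + 14) / 14
Vmax = 162.0 uM/s

162.0 uM/s


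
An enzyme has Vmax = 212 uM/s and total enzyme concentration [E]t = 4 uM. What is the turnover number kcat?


kcat = Vmax / [E]t
kcat = 212 / 4
kcat = 53.0 s^-1

53.0 s^-1


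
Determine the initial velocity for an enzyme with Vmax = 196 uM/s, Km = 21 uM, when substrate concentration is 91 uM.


v = Vmax * [S] / (Km + [S])
v = 196 * 91 / (21 + 91)
v = 159.25 uM/s

159.25 uM/s


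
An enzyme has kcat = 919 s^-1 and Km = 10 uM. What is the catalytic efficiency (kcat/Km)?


Catalytic efficiency = kcat / Km
= 919 / 10
= 91.9 uM^-1*s^-1

91.9 uM^-1*s^-1


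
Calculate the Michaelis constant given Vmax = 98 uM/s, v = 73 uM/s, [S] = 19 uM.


Km = [S] * (Vmax - v) / v
Km = 19 * (98 - 73) / 73
Km = 6.5068 uM

6.5068 uM


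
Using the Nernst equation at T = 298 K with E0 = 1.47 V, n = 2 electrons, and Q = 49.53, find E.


E = E0 - (RT/nF) * ln(Q)
E = 1.47 - (8.314 * 298 / (2 * 96485)) * ln(49.53)
E = 1.4199 V

1.4199 V


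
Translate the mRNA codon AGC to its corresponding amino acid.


Standard genetic code lookup.
Codon AGC -> Ser

Ser


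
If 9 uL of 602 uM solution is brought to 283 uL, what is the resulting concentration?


C2 = C1 * V1 / V2
C2 = 602 * 9 / 283
C2 = 19.1449 uM

19.1449 uM


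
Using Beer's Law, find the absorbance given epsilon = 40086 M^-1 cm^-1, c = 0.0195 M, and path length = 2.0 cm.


A = epsilon * c * l
A = 40086 * 0.0195 * 2.0
A = 1563.354

1563.354


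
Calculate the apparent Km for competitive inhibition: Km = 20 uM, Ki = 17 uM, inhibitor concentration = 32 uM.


Km_app = Km * (1 + [I]/Ki)
Km_app = 20 * (1 + 32/17)
Km_app = 57.6471 uM

57.6471 uM


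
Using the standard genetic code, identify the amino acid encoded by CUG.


Standard genetic code lookup.
Codon CUG -> Leu

Leu


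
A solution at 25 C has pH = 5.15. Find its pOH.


pOH = 14 - pH
pOH = 14 - 5.15
pOH = 8.85

8.85


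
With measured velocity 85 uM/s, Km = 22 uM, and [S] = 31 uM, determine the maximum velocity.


Vmax = v * (Km + [S]) / [S]
Vmax = 85 * (22 + 31) / 31
Vmax = 145.3226 uM/s

145.3226 uM/s


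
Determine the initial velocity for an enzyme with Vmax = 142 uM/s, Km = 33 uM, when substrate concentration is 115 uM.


v = Vmax * [S] / (Km + [S])
v = 142 * 115 / (33 + 115)
v = 110.3378 uM/s

110.3378 uM/s


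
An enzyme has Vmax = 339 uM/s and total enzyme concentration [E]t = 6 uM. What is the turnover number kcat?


kcat = Vmax / [E]t
kcat = 339 / 6
kcat = 56.5 s^-1

56.5 s^-1


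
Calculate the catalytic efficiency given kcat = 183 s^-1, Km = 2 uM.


Catalytic efficiency = kcat / Km
= 183 / 2
= 91.5 uM^-1*s^-1

91.5 uM^-1*s^-1


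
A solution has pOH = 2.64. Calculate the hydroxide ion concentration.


[OH-] = 10^(-pOH)
[OH-] = 10^(-2.64)
[OH-] = 0.0023 M

0.0023 M


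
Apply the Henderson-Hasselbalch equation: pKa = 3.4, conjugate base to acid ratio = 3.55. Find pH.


pH = pKa + log10([A-]/[HA])
pH = 3.4 + log10(3.55)
pH = 3.9502

3.9502


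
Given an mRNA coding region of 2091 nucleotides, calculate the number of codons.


codons = nucleotides / 3
codons = 2091 / 3 = 697

697


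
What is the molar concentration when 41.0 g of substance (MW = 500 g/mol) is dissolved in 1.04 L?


C = (mass / MW) / volume
C = (41.0 / 500) / 1.04
C = 0.0788 M

0.0788 M


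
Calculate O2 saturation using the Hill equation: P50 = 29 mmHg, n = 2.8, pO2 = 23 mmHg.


Y = pO2^n / (P50^n + pO2^n)
Y = 23^2.8 / (29^2.8 + 23^2.8)
Y = 34.32%

34.32%


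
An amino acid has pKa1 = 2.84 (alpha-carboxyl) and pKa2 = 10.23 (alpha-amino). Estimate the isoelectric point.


pI = (pKa1 + pKa2) / 2
pI = (2.84 + 10.23) / 2
pI = 6.535

6.535


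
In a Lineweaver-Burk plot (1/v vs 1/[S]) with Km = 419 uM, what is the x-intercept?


x-intercept = -1/Km
= -1/419
= -0.0024 1/uM

-0.0024 1/uM


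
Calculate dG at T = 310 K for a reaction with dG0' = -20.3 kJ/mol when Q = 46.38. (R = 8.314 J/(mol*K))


dG = dG0' + RT * ln(Q) / 1000
dG = -20.3 + 8.314 * 310 * ln(46.38) / 1000
dG = -10.4111 kJ/mol

-10.4111 kJ/mol


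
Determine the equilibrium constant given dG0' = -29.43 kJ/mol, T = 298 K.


Keq = exp(-dG0 * 1000 / (R * T))
Keq = exp(-(-29.43) * 1000 / (8.314 * 298))
Keq = 144143.5536

144143.5536


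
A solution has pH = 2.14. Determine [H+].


[H+] = 10^(-pH)
[H+] = 10^(-2.14)
[H+] = 0.0072 M

0.0072 M


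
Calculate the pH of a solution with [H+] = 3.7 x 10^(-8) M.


pH = -log10([H+])
pH = -log10(3.7 x 10^(-8))
pH = 7.4318

7.4318


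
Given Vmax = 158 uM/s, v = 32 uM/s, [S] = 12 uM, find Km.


Km = [S] * (Vmax - v) / v
Km = 12 * (158 - 32) / 32
Km = 47.25 uM

47.25 uM


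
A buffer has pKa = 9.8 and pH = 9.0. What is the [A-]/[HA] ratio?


[A-]/[HA] = 10^(pH - pKa)
= 10^(9.0 - 9.8)
= 0.1585

0.1585


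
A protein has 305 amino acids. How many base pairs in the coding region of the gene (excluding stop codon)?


Each amino acid = 1 codon = 3 bp
bp = 305 * 3 = 915 bp

915 bp


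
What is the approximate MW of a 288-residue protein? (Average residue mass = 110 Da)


MW = n_residues * 110 Da
MW = 288 * 110
MW = 31680 Da

31680 Da


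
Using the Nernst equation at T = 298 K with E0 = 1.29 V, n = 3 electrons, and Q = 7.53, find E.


E = E0 - (RT/nF) * ln(Q)
E = 1.29 - (8.314 * 298 / (3 * 96485)) * ln(7.53)
E = 1.2727 V

1.2727 V


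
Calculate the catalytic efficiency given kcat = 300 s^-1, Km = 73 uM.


Catalytic efficiency = kcat / Km
= 300 / 73
= 4.1096 uM^-1*s^-1

4.1096 uM^-1*s^-1


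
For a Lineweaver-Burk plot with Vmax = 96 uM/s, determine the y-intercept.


y-intercept = 1/Vmax
= 1/96
= 0.0104 s/uM

0.0104 s/uM


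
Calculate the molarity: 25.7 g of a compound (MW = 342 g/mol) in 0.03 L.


C = (mass / MW) / volume
C = (25.7 / 342) / 0.03
C = 2.5049 M

2.5049 M


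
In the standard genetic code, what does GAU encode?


Standard genetic code lookup.
Codon GAU -> Asp

Asp


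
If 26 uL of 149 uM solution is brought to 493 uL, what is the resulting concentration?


C2 = C1 * V1 / V2
C2 = 149 * 26 / 493
C2 = 7.858 uM

7.858 uM


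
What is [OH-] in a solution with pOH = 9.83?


[OH-] = 10^(-pOH)
[OH-] = 10^(-9.83)
[OH-] = 1.479e-10 M

1.479e-10 M


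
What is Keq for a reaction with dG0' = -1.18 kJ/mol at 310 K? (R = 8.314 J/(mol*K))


Keq = exp(-dG0 * 1000 / (R * T))
Keq = exp(-(-1.18) * 1000 / (8.314 * 310))
Keq = 1.5807

1.5807


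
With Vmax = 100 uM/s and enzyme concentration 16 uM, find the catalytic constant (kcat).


kcat = Vmax / [E]t
kcat = 100 / 16
kcat = 6.25 s^-1

6.25 s^-1


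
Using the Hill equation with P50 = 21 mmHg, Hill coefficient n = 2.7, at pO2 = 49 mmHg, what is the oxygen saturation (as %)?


Y = pO2^n / (P50^n + pO2^n)
Y = 49^2.7 / (21^2.7 + 49^2.7)
Y = 90.79%

90.79%


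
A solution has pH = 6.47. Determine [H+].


[H+] = 10^(-pH)
[H+] = 10^(-6.47)
[H+] = 3.388e-07 M

3.388e-07 M


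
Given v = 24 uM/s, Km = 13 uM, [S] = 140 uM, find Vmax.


Vmax = v * (Km + [S]) / [S]
Vmax = 24 * (13 + 140) / 140
Vmax = 26.2286 uM/s

26.2286 uM/s


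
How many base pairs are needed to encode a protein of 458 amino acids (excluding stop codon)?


Each amino acid = 1 codon = 3 bp
bp = 458 * 3 = 1374 bp

1374 bp


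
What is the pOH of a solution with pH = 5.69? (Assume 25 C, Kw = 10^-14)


pOH = 14 - pH
pOH = 14 - 5.69
pOH = 8.31

8.31


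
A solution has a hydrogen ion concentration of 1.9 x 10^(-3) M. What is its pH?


pH = -log10([H+])
pH = -log10(1.9 x 10^(-3))
pH = 2.7212

2.7212


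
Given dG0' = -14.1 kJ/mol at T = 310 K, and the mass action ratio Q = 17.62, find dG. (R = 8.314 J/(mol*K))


dG = dG0' + RT * ln(Q) / 1000
dG = -14.1 + 8.314 * 310 * ln(17.62) / 1000
dG = -6.7055 kJ/mol

-6.7055 kJ/mol


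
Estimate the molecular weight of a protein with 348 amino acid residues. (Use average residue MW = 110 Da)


MW = n_residues * 110 Da
MW = 348 * 110
MW = 38280 Da

38280 Da


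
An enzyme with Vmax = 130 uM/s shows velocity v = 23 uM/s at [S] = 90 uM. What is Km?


Km = [S] * (Vmax - v) / v
Km = 90 * (130 - 23) / 23
Km = 418.6957 uM

418.6957 uM


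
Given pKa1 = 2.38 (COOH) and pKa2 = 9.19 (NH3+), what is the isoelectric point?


pI = (pKa1 + pKa2) / 2
pI = (2.38 + 9.19) / 2
pI = 5.785

5.785


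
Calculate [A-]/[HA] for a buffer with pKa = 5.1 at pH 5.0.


[A-]/[HA] = 10^(pH - pKa)
= 10^(5.0 - 5.1)
= 0.7943

0.7943


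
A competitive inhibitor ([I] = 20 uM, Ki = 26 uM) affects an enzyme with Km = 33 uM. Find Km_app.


Km_app = Km * (1 + [I]/Ki)
Km_app = 33 * (1 + 20/26)
Km_app = 58.3846 uM

58.3846 uM


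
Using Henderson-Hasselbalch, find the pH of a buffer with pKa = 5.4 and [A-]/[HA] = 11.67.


pH = pKa + log10([A-]/[HA])
pH = 5.4 + log10(11.67)
pH = 6.4671

6.4671


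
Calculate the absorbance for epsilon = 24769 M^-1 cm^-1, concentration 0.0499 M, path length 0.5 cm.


A = epsilon * c * l
A = 24769 * 0.0499 * 0.5
A = 617.9865

617.9865


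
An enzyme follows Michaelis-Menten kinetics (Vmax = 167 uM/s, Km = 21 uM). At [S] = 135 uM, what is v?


v = Vmax * [S] / (Km + [S])
v = 167 * 135 / (21 + 135)
v = 144.5192 uM/s

144.5192 uM/s


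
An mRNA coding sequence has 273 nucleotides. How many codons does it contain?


codons = nucleotides / 3
codons = 273 / 3 = 91

91


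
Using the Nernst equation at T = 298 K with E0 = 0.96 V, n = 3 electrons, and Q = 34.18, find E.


E = E0 - (RT/nF) * ln(Q)
E = 0.96 - (8.314 * 298 / (3 * 96485)) * ln(34.18)
E = 0.9298 V

0.9298 V


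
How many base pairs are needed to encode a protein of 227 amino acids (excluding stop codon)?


Each amino acid = 1 codon = 3 bp
bp = 227 * 3 = 681 bp

681 bp


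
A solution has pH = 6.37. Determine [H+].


[H+] = 10^(-pH)
[H+] = 10^(-6.37)
[H+] = 4.266e-07 M

4.266e-07 M


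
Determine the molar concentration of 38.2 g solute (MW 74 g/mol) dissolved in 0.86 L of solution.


C = (mass / MW) / volume
C = (38.2 / 74) / 0.86
C = 0.6003 M

0.6003 M


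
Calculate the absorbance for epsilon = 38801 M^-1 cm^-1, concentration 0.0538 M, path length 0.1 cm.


A = epsilon * c * l
A = 38801 * 0.0538 * 0.1
A = 208.7494

208.7494


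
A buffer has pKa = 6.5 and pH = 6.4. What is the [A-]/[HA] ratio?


[A-]/[HA] = 10^(pH - pKa)
= 10^(6.4 - 6.5)
= 0.7943

0.7943


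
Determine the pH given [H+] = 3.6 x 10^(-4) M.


pH = -log10([H+])
pH = -log10(3.6 x 10^(-4))
pH = 3.4437

3.4437


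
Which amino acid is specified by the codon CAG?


Standard genetic code lookup.
Codon CAG -> Gln

Gln


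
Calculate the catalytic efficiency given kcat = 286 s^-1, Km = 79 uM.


Catalytic efficiency = kcat / Km
= 286 / 79
= 3.6203 uM^-1*s^-1

3.6203 uM^-1*s^-1


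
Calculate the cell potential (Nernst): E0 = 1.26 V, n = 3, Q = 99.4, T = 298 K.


E = E0 - (RT/nF) * ln(Q)
E = 1.26 - (8.314 * 298 / (3 * 96485)) * ln(99.4)
E = 1.2206 V

1.2206 V


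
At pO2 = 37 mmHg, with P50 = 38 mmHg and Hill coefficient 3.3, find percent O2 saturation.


Y = pO2^n / (P50^n + pO2^n)
Y = 37^3.3 / (38^3.3 + 37^3.3)
Y = 47.8%

47.8%


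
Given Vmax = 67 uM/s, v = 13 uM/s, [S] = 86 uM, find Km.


Km = [S] * (Vmax - v) / v
Km = 86 * (67 - 13) / 13
Km = 357.2308 uM

357.2308 uM


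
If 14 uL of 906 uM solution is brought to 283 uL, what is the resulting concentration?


C2 = C1 * V1 / V2
C2 = 906 * 14 / 283
C2 = 44.8198 uM

44.8198 uM


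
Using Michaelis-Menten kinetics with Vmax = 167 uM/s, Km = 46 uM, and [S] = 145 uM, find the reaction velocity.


v = Vmax * [S] / (Km + [S])
v = 167 * 145 / (46 + 145)
v = 126.7801 uM/s

126.7801 uM/s


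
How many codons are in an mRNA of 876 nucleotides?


codons = nucleotides / 3
codons = 876 / 3 = 292

292


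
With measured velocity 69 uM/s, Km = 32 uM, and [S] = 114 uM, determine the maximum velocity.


Vmax = v * (Km + [S]) / [S]
Vmax = 69 * (32 + 114) / 114
Vmax = 88.3684 uM/s

88.3684 uM/s


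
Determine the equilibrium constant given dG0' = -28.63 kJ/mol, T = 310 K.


Keq = exp(-dG0 * 1000 / (R * T))
Keq = exp(-(-28.63) * 1000 / (8.314 * 310))
Keq = 66726.1375

66726.1375


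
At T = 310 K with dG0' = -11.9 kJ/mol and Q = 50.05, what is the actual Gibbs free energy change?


dG = dG0' + RT * ln(Q) / 1000
dG = -11.9 + 8.314 * 310 * ln(50.05) / 1000
dG = -1.8148 kJ/mol

-1.8148 kJ/mol


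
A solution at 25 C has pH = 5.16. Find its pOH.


pOH = 14 - pH
pOH = 14 - 5.16
pOH = 8.84

8.84


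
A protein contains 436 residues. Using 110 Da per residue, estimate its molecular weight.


MW = n_residues * 110 Da
MW = 436 * 110
MW = 47960 Da

47960 Da


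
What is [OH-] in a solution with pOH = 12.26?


[OH-] = 10^(-pOH)
[OH-] = 10^(-12.26)
[OH-] = 5.495e-13 M

5.495e-13 M


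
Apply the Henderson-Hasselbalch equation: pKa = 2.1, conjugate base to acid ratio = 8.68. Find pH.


pH = pKa + log10([A-]/[HA])
pH = 2.1 + log10(8.68)
pH = 3.0385

3.0385


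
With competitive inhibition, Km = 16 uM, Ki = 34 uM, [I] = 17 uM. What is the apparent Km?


Km_app = Km * (1 + [I]/Ki)
Km_app = 16 * (1 + 17/34)
Km_app = 24.0 uM

24.0 uM


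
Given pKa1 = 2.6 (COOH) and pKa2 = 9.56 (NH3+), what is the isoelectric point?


pI = (pKa1 + pKa2) / 2
pI = (2.6 + 9.56) / 2
pI = 6.08

6.08


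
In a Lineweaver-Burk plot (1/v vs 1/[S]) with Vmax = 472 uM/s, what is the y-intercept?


y-intercept = 1/Vmax
= 1/472
= 0.0021 s/uM

0.0021 s/uM


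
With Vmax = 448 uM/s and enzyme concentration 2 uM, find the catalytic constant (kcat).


kcat = Vmax / [E]t
kcat = 448 / 2
kcat = 224.0 s^-1

224.0 s^-1


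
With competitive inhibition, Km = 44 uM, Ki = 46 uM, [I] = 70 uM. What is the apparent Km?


Km_app = Km * (1 + [I]/Ki)
Km_app = 44 * (1 + 70/46)
Km_app = 110.9565 uM

110.9565 uM


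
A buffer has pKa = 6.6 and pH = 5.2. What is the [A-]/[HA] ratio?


[A-]/[HA] = 10^(pH - pKa)
= 10^(5.2 - 6.6)
= 0.0398

0.0398


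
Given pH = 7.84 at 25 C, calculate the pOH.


pOH = 14 - pH
pOH = 14 - 7.84
pOH = 6.16

6.16


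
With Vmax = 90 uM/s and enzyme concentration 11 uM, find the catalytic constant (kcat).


kcat = Vmax / [E]t
kcat = 90 / 11
kcat = 8.1818 s^-1

8.1818 s^-1


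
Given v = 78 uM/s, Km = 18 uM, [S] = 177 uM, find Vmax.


Vmax = v * (Km + [S]) / [S]
Vmax = 78 * (18 + 177) / 177
Vmax = 85.9322 uM/s

85.9322 uM/s


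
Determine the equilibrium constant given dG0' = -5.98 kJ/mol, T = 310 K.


Keq = exp(-dG0 * 1000 / (R * T))
Keq = exp(-(-5.98) * 1000 / (8.314 * 310))
Keq = 10.1779

10.1779


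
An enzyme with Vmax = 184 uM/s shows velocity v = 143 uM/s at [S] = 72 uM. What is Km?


Km = [S] * (Vmax - v) / v
Km = 72 * (184 - 143) / 143
Km = 20.6434 uM

20.6434 uM


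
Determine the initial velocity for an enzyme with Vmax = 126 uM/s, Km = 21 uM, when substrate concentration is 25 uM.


v = Vmax * [S] / (Km + [S])
v = 126 * 25 / (21 + 25)
v = 68.4783 uM/s

68.4783 uM/s


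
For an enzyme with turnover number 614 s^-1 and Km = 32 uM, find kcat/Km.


Catalytic efficiency = kcat / Km
= 614 / 32
= 19.1875 uM^-1*s^-1

19.1875 uM^-1*s^-1


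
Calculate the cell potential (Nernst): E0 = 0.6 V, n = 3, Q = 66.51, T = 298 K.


E = E0 - (RT/nF) * ln(Q)
E = 0.6 - (8.314 * 298 / (3 * 96485)) * ln(66.51)
E = 0.5641 V

0.5641 V


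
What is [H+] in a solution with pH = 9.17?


[H+] = 10^(-pH)
[H+] = 10^(-9.17)
[H+] = 6.761e-10 M

6.761e-10 M


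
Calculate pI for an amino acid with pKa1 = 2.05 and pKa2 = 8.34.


pI = (pKa1 + pKa2) / 2
pI = (2.05 + 8.34) / 2
pI = 5.195

5.195


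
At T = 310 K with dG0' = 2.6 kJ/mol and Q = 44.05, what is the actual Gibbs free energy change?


dG = dG0' + RT * ln(Q) / 1000
dG = 2.6 + 8.314 * 310 * ln(44.05) / 1000
dG = 12.3561 kJ/mol

12.3561 kJ/mol


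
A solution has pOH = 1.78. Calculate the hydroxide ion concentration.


[OH-] = 10^(-pOH)
[OH-] = 10^(-1.78)
[OH-] = 0.0166 M

0.0166 M


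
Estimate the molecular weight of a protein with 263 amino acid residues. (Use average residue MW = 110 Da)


MW = n_residues * 110 Da
MW = 263 * 110
MW = 28930 Da

28930 Da


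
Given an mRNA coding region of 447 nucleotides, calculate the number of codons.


codons = nucleotides / 3
codons = 447 / 3 = 149

149


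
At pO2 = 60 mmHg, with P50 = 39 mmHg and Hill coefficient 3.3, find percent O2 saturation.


Y = pO2^n / (P50^n + pO2^n)
Y = 60^3.3 / (39^3.3 + 60^3.3)
Y = 80.56%

80.56%


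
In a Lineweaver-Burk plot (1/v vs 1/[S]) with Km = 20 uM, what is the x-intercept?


x-intercept = -1/Km
= -1/20
= -0.05 1/uM

-0.05 1/uM


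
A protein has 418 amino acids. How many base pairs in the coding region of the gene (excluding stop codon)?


Each amino acid = 1 codon = 3 bp
bp = 418 * 3 = 1254 bp

1254 bp


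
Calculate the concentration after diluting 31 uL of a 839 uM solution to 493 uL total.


C2 = C1 * V1 / V2
C2 = 839 * 31 / 493
C2 = 52.7566 uM

52.7566 uM


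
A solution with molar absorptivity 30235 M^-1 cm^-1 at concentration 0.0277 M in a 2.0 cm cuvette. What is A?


A = epsilon * c * l
A = 30235 * 0.0277 * 2.0
A = 1675.019

1675.019


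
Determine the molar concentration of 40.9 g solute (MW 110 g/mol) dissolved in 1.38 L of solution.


C = (mass / MW) / volume
C = (40.9 / 110) / 1.38
C = 0.2694 M

0.2694 M


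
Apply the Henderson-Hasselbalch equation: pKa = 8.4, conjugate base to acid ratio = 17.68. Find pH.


pH = pKa + log10([A-]/[HA])
pH = 8.4 + log10(17.68)
pH = 9.6475

9.6475


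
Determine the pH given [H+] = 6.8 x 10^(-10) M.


pH = -log10([H+])
pH = -log10(6.8 x 10^(-10))
pH = 9.1675

9.1675


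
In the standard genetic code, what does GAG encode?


Standard genetic code lookup.
Codon GAG -> Glu

Glu


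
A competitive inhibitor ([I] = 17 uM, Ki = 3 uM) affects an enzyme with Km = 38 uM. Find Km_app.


Km_app = Km * (1 + [I]/Ki)
Km_app = 38 * (1 + 17/3)
Km_app = 253.3333 uM

253.3333 uM


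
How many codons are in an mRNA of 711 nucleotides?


codons = nucleotides / 3
codons = 711 / 3 = 237

237


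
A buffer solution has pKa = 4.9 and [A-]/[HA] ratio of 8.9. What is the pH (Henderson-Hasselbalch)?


pH = pKa + log10([A-]/[HA])
pH = 4.9 + log10(8.9)
pH = 5.8494

5.8494


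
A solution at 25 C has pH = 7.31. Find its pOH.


pOH = 14 - pH
pOH = 14 - 7.31
pOH = 6.69

6.69


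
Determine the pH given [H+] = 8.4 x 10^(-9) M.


pH = -log10([H+])
pH = -log10(8.4 x 10^(-9))
pH = 8.0757

8.0757


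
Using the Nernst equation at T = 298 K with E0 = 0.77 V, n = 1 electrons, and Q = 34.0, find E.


E = E0 - (RT/nF) * ln(Q)
E = 0.77 - (8.314 * 298 / (1 * 96485)) * ln(34.0)
E = 0.6794 V

0.6794 V


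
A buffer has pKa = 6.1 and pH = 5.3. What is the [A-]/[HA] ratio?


[A-]/[HA] = 10^(pH - pKa)
= 10^(5.3 - 6.1)
= 0.1585

0.1585


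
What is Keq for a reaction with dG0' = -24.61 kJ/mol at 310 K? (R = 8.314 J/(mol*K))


Keq = exp(-dG0 * 1000 / (R * T))
Keq = exp(-(-24.61) * 1000 / (8.314 * 310))
Keq = 14025.1072

14025.1072


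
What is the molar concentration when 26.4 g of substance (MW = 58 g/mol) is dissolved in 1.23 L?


C = (mass / MW) / volume
C = (26.4 / 58) / 1.23
C = 0.3701 M

0.3701 M


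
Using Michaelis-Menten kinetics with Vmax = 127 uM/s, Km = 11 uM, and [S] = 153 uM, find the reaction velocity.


v = Vmax * [S] / (Km + [S])
v = 127 * 153 / (11 + 153)
v = 118.4817 uM/s

118.4817 uM/s


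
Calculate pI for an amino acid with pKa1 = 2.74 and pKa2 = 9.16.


pI = (pKa1 + pKa2) / 2
pI = (2.74 + 9.16) / 2
pI = 5.95

5.95


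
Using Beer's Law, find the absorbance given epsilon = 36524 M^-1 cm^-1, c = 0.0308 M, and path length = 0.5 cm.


A = epsilon * c * l
A = 36524 * 0.0308 * 0.5
A = 562.4696

562.4696


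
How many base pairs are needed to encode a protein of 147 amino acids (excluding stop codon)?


Each amino acid = 1 codon = 3 bp
bp = 147 * 3 = 441 bp

441 bp


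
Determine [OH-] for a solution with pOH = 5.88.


[OH-] = 10^(-pOH)
[OH-] = 10^(-5.88)
[OH-] = 1.318e-06 M

1.318e-06 M
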